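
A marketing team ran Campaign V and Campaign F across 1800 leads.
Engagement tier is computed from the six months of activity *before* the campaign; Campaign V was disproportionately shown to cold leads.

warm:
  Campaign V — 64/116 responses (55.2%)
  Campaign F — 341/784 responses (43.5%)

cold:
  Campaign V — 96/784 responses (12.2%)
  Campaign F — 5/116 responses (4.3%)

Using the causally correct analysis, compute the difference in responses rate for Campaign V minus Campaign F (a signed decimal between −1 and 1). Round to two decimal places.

+0.10

Since engagement tier is a pre-existing factor (not a product of the campaign) and it affects the outcome on its own, it is a confounder. The stratified rates, not the pooled rate, identify the causal effect.
Adjusting over the population distribution of engagement tier: 0.500·(0.552−0.435) + 0.500·(0.122−0.043) = +0.098.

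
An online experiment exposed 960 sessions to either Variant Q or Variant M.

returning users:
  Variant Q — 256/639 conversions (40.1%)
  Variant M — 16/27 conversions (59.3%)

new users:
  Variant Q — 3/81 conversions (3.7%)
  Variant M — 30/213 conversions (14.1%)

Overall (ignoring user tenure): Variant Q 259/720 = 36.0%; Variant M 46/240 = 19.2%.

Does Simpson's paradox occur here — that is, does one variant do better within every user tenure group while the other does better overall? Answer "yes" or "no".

yes

Within each user tenure level (returning users 40.1% vs 59.3%; new users 3.7% vs 14.1%), Variant M has the higher rate every time. Pooled: 36.0% vs 19.2% — Variant Q has the higher rate overall. The two comparisons disagree.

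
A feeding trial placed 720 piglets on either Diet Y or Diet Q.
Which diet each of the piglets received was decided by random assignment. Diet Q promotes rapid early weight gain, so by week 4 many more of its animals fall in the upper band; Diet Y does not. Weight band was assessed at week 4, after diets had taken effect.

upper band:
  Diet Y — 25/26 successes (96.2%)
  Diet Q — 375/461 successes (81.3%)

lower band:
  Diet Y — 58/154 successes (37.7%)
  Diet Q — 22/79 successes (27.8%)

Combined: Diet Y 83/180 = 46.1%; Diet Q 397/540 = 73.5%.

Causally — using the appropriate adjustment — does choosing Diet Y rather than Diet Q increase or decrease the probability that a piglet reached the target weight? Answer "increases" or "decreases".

Stratifying would compare diets among piglets the diets themselves sorted into week-4 weight band groups — a form of selection on an intermediate. The unconditioned pooled rates give the total causal effect.
Pooled: Diet Y 46.1% vs Diet Q 73.5%; Diet Q is higher overall.

decreases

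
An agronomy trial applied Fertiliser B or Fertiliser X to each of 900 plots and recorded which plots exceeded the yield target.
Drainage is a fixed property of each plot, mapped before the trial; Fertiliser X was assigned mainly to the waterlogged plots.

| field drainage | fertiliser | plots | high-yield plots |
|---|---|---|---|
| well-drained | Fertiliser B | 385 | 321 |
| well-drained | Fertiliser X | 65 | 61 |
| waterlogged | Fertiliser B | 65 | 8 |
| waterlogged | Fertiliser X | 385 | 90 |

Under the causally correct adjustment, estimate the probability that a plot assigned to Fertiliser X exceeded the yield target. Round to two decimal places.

Field drainage satisfies the back-door criterion: it is not a descendant of the fertiliser, and it blocks the spurious path from fertiliser to outcome. Adjusting for it (i.e., using the within-field drainage rates) gives the causal effect.
Standardising Fertiliser X to the population field drainage mix: 0.500·61/65 + 0.500·90/385 = 0.586.

0.59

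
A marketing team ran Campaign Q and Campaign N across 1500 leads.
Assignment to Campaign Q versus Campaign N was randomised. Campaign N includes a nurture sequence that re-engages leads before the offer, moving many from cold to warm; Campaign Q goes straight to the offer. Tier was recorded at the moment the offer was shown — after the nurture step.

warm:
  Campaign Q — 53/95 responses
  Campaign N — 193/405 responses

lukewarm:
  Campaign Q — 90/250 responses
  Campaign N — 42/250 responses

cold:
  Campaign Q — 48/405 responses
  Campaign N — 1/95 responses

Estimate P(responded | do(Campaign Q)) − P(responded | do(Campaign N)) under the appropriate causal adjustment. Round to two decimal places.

Within every engagement tier level Campaign Q has the higher rate, yet pooled Campaign N does — Simpson's reversal.
Stratifying would compare campaigns among leads the campaigns themselves sorted into engagement tier groups — a form of selection on an intermediate. The unconditioned pooled rates give the total causal effect.
The causal difference is the pooled difference: 0.255 − 0.315 = -0.060.

-0.06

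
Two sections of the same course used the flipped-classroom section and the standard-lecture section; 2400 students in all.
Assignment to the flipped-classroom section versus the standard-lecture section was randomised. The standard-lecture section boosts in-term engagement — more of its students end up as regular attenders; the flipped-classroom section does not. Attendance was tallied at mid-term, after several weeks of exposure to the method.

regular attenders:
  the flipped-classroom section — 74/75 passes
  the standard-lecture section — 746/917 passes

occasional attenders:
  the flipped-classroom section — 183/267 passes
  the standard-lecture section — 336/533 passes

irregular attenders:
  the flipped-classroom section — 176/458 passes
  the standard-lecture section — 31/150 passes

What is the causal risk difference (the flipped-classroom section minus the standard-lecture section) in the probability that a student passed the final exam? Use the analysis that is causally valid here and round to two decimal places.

Within every mid-term attendance level the flipped-classroom section has the higher rate, yet pooled the standard-lecture section does — Simpson's reversal.
Stratifying would compare teaching methods among students the teaching methods themselves sorted into mid-term attendance groups — a form of selection on an intermediate. The unconditioned pooled rates give the total causal effect.
The causal difference is the pooled difference: 0.541 − 0.696 = -0.154.

-0.15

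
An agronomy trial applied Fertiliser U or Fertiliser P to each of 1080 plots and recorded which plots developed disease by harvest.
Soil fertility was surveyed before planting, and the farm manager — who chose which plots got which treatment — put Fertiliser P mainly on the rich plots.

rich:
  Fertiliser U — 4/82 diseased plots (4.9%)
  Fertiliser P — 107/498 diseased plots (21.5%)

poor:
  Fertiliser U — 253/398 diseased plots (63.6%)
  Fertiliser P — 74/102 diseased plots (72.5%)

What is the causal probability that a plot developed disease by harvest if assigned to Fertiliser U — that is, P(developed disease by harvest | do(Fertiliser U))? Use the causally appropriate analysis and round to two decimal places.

The imbalance in soil fertility arose from how plots were allocated, not from anything the fertiliser did; and soil fertility independently affects the outcome. The pooled gap is confounded — condition on soil fertility.
Standardising Fertiliser U to the population soil fertility mix: 0.537·4/82 + 0.463·253/398 = 0.320.

0.32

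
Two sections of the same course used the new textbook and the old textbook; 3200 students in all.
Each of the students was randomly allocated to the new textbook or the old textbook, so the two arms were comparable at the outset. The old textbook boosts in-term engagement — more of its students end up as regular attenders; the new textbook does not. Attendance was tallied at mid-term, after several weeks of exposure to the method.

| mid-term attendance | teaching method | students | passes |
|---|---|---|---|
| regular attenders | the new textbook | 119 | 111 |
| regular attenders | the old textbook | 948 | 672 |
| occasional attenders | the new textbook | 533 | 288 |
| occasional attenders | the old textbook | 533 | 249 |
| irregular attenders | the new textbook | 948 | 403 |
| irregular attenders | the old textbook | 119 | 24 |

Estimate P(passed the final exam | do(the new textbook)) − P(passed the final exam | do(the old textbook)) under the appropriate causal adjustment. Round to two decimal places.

-0.09

The stratified and pooled comparisons disagree (the new textbook wins within each mid-term attendance; the old textbook wins overall), so the answer turns on the causal role of mid-term attendance.
Mid-term attendance is recorded after the teaching method and is itself shifted by it — it sits on the causal path from teaching method to outcome. Conditioning on a mediator would strip out part of the effect we want; the pooled comparison gives the total causal effect.
The causal difference is the pooled difference: 0.501 − 0.591 = -0.089.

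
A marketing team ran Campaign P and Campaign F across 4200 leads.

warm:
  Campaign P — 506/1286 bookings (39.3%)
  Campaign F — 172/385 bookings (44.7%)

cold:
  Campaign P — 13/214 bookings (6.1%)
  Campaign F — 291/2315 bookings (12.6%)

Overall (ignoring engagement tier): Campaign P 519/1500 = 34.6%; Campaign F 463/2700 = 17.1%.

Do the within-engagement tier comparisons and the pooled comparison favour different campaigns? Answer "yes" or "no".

Within each engagement tier level (warm 39.3% vs 44.7%; cold 6.1% vs 12.6%), Campaign F has the higher rate every time. Pooled: 34.6% vs 17.1% — Campaign P has the higher rate overall. The two comparisons disagree.

yes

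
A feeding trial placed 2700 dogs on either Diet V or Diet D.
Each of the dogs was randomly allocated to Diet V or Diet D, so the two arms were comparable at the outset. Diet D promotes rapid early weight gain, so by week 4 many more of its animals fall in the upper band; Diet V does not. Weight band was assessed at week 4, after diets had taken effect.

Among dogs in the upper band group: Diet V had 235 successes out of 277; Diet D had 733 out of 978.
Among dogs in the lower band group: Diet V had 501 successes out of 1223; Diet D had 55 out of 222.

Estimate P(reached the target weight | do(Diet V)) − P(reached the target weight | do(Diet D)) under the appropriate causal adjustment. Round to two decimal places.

-0.17

The stratified and pooled comparisons disagree (Diet V wins within each week-4 weight band; Diet D wins overall), so the answer turns on the causal role of week-4 weight band.
Stratifying would compare diets among dogs the diets themselves sorted into week-4 weight band groups — a form of selection on an intermediate. The unconditioned pooled rates give the total causal effect.
The causal difference is the pooled difference: 0.491 − 0.657 = -0.166.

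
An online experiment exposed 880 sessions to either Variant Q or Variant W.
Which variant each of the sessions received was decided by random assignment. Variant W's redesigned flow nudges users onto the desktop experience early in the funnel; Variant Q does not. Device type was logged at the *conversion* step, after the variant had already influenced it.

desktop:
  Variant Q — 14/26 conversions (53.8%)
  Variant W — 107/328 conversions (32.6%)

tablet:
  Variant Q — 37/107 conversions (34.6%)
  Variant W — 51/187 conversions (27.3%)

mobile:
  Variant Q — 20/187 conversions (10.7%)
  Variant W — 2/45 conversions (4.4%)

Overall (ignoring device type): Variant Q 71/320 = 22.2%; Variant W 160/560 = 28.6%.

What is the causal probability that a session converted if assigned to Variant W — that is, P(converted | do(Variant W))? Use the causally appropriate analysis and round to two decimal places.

0.29

Within every device type level Variant Q has the higher rate, yet pooled Variant W does — Simpson's reversal.
Device type is recorded after the variant and is itself shifted by it — it sits on the causal path from variant to outcome. Conditioning on a mediator would strip out part of the effect we want; the pooled comparison gives the total causal effect.
So P(outcome | do(Variant W)) is just the pooled rate for Variant W: 160/560 = 0.286.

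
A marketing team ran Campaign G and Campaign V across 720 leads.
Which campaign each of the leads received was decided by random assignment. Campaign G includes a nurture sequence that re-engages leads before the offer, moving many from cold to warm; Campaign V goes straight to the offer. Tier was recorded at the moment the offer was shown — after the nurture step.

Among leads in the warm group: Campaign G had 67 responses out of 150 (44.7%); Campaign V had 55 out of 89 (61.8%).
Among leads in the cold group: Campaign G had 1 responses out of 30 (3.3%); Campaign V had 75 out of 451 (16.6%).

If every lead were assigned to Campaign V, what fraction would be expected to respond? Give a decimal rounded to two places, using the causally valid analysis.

The distribution of engagement tier is itself part of what the campaign does — it is an intermediate outcome. Holding it fixed would remove that part of the effect; the total effect is the pooled difference.
So P(outcome | do(Campaign V)) is just the pooled rate for Campaign V: 130/540 = 0.241.

0.24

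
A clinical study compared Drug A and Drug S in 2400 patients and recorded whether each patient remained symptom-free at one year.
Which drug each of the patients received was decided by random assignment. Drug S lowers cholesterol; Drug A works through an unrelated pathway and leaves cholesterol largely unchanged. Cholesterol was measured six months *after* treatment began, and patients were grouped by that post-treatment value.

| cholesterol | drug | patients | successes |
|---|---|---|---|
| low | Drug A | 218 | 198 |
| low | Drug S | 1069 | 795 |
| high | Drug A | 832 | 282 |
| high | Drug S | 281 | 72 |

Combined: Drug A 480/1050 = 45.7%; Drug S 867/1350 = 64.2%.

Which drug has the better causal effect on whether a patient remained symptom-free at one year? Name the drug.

Drug S

Drug A is higher inside every cholesterol stratum but Drug S is higher in aggregate. Whether to stratify depends on how cholesterol relates to the drug.
Cholesterol here is a post-treatment variable shaped by the drug; conditioning on it would introduce bias rather than remove it. The overall comparison is the causal one.
Pooled: Drug A 45.7% vs Drug S 64.2%; Drug S is higher overall.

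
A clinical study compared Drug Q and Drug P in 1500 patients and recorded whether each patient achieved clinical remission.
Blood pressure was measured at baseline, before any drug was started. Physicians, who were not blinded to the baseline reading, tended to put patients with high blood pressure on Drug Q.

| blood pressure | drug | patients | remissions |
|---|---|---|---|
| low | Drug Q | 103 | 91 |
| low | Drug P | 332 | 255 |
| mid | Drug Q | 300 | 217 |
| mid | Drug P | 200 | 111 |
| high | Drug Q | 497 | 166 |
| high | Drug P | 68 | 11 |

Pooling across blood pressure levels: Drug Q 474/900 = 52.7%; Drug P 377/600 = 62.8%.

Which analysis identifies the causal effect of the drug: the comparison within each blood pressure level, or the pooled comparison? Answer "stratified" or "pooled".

Blood pressure satisfies the back-door criterion: it is not a descendant of the drug, and it blocks the spurious path from drug to outcome. Adjusting for it (i.e., using the within-blood pressure rates) gives the causal effect.
Within each level — low: 88.3% vs 76.8%; mid: 72.3% vs 55.5%; high: 33.4% vs 16.2% — Drug Q is higher every time.

stratified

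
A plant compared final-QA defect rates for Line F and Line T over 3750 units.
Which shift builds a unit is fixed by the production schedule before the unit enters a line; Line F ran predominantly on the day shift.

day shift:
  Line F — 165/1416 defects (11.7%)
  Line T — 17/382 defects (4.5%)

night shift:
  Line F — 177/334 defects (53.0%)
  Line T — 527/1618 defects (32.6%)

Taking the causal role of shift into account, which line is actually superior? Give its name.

Line T

The shift-specific comparison favours Line T throughout, but the pooled figures favour Line F. The question is whether to condition on shift.
Shift differs across lines for reasons unrelated to any effect of the line itself, and it separately predicts the outcome — a classic confounder. We must compare within shift levels.
Within each level — day shift: 11.7% vs 4.5%; night shift: 53.0% vs 32.6% — Line T is lower every time.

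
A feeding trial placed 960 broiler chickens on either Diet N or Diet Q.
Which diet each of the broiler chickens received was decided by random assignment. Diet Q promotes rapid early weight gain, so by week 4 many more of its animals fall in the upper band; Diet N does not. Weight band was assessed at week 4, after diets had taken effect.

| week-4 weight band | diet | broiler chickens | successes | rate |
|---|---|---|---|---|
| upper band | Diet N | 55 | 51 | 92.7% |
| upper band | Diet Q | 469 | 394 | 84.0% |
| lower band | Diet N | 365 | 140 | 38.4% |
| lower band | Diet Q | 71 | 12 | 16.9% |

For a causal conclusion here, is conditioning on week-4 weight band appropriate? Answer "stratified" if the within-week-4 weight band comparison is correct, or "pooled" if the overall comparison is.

pooled

Diet N is higher inside every week-4 weight band stratum but Diet Q is higher in aggregate. Whether to stratify depends on how week-4 weight band relates to the diet.
Week-4 weight band here is a post-treatment variable shaped by the diet; conditioning on it would introduce bias rather than remove it. The overall comparison is the causal one.
Pooled: Diet N 45.5% vs Diet Q 75.2%; Diet Q is higher overall.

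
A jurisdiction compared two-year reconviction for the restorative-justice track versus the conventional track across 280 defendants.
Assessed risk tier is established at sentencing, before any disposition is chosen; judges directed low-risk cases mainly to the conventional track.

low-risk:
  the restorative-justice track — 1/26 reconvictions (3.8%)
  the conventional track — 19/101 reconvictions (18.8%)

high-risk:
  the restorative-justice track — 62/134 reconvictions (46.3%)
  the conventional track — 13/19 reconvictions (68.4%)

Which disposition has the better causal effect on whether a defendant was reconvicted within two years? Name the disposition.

the restorative-justice track

The stratified and pooled comparisons disagree (the restorative-justice track wins within each assessed risk tier; the conventional track wins overall), so the answer turns on the causal role of assessed risk tier.
The imbalance in assessed risk tier arose from how defendants were allocated, not from anything the disposition did; and assessed risk tier independently affects the outcome. The pooled gap is confounded — condition on assessed risk tier.
Within each level — low-risk: 3.8% vs 18.8%; high-risk: 46.3% vs 68.4% — the restorative-justice track is lower every time.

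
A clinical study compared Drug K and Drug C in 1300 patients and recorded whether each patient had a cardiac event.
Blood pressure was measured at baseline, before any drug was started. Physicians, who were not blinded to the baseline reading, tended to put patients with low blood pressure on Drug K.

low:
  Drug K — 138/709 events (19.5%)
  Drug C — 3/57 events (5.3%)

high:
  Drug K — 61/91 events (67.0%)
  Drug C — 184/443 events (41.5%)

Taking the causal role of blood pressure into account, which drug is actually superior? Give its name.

Drug C

The blood pressure-specific comparison favours Drug C throughout, but the pooled figures favour Drug K. The question is whether to condition on blood pressure.
Here blood pressure is a common cause — it drives both which drug a case falls under and the outcome. The crude comparison mixes populations; the stratum-specific rates are the causally relevant ones.
Within each level — low: 19.5% vs 5.3%; high: 67.0% vs 41.5% — Drug C is lower every time.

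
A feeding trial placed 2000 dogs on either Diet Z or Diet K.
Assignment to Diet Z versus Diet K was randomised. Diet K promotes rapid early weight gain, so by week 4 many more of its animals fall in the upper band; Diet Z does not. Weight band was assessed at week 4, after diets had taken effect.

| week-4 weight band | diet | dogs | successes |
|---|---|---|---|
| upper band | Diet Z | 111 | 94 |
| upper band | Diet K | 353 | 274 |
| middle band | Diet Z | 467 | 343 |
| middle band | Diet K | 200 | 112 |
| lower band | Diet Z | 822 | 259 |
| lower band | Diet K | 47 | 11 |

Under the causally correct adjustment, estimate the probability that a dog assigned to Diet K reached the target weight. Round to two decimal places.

The stratified and pooled comparisons disagree (Diet Z wins within each week-4 weight band; Diet K wins overall), so the answer turns on the causal role of week-4 weight band.
The distribution of week-4 weight band is itself part of what the diet does — it is an intermediate outcome. Holding it fixed would remove that part of the effect; the total effect is the pooled difference.
So P(outcome | do(Diet K)) is just the pooled rate for Diet K: 397/600 = 0.662.

0.66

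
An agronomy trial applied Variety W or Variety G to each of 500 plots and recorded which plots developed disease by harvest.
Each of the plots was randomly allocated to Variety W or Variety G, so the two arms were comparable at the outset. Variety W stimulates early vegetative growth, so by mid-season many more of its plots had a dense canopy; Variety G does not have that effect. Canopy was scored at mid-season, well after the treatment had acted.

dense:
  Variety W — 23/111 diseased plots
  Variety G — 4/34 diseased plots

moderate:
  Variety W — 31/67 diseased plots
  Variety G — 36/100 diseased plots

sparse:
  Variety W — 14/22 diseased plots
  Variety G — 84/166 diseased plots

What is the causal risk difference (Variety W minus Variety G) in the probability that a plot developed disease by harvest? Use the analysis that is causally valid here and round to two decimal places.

The stratified and pooled comparisons disagree (Variety G wins within each mid-season canopy; Variety W wins overall), so the answer turns on the causal role of mid-season canopy.
Mid-season canopy lies on the pathway variety → mid-season canopy → outcome, so adjusting for it blocks the indirect effect. For the total causal effect of variety, use the unadjusted pooled rates.
The causal difference is the pooled difference: 0.340 − 0.413 = -0.073.

-0.07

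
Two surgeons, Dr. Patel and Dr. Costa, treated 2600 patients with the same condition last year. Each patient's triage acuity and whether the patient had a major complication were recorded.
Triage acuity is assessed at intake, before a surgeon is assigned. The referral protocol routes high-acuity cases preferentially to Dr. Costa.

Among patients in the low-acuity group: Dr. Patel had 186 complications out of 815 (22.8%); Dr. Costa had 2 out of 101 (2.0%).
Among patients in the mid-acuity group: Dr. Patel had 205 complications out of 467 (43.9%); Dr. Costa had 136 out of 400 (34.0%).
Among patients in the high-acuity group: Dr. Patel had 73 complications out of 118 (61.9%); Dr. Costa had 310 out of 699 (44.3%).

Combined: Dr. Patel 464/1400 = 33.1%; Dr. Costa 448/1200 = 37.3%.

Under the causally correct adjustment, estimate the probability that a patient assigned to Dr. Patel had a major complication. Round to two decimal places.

The stratified and pooled comparisons disagree (Dr. Costa wins within each triage acuity; Dr. Patel wins overall), so the answer turns on the causal role of triage acuity.
Triage acuity satisfies the back-door criterion: it is not a descendant of the surgeon, and it blocks the spurious path from surgeon to outcome. Adjusting for it (i.e., using the within-triage acuity rates) gives the causal effect.
Standardising Dr. Patel to the population triage acuity mix: 0.352·186/815 + 0.333·205/467 + 0.314·73/118 = 0.421.

0.42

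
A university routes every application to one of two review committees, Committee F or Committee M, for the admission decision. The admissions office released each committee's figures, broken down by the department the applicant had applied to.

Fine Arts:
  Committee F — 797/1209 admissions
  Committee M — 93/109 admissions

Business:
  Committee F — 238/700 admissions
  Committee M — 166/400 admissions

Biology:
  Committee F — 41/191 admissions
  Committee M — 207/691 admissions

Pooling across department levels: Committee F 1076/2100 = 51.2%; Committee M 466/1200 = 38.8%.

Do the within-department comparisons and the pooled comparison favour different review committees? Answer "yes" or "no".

yes

Within each department level (Fine Arts 65.9% vs 85.3%; Business 34.0% vs 41.5%; Biology 21.5% vs 30.0%), Committee M has the higher rate every time. Pooled: 51.2% vs 38.8% — Committee F has the higher rate overall. The two comparisons disagree.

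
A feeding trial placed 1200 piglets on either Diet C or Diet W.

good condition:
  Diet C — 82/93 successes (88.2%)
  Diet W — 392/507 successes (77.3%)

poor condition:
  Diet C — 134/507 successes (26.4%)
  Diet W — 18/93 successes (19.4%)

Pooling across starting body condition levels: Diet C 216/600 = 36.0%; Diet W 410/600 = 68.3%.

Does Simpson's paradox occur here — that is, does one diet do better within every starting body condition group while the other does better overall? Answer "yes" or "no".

Within each starting body condition level (good condition 88.2% vs 77.3%; poor condition 26.4% vs 19.4%), Diet C has the higher rate every time. Pooled: 36.0% vs 68.3% — Diet W has the higher rate overall. The two comparisons disagree.

yes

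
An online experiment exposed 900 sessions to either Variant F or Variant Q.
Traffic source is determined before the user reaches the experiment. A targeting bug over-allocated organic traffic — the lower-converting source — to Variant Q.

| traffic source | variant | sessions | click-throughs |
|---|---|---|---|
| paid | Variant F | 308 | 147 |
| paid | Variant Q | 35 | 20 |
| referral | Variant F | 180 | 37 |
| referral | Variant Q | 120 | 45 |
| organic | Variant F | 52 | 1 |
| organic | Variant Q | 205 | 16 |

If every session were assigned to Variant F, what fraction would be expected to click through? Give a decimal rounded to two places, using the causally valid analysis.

Here traffic source is a common cause — it drives both which variant a case falls under and the outcome. The crude comparison mixes populations; the stratum-specific rates are the causally relevant ones.
Standardising Variant F to the population traffic source mix: 0.381·147/308 + 0.333·37/180 + 0.286·1/52 = 0.256.

0.26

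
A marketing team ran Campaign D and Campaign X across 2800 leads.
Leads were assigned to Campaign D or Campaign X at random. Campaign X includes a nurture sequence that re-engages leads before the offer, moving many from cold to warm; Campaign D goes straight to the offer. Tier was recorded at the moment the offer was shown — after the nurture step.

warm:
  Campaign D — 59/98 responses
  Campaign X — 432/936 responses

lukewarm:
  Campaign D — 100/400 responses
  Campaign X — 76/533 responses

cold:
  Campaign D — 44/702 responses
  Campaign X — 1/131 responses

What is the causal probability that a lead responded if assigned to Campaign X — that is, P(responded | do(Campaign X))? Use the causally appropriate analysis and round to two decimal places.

Campaign D is higher inside every engagement tier stratum but Campaign X is higher in aggregate. Whether to stratify depends on how engagement tier relates to the campaign.
Stratifying would compare campaigns among leads the campaigns themselves sorted into engagement tier groups — a form of selection on an intermediate. The unconditioned pooled rates give the total causal effect.
So P(outcome | do(Campaign X)) is just the pooled rate for Campaign X: 509/1600 = 0.318.

0.32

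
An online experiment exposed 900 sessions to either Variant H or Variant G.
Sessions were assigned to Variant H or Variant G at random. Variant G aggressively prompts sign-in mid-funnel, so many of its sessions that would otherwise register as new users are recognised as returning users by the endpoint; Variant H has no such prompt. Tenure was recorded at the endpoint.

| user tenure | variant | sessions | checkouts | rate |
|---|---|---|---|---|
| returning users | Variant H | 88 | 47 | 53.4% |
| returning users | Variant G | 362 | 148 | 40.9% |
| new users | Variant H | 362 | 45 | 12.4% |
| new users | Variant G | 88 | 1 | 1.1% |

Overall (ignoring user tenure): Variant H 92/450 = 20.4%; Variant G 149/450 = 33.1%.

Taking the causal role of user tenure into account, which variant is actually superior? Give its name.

Variant G

The user tenure-specific comparison favours Variant H throughout, but the pooled figures favour Variant G. The question is whether to condition on user tenure.
The distribution of user tenure is itself part of what the variant does — it is an intermediate outcome. Holding it fixed would remove that part of the effect; the total effect is the pooled difference.
Pooled: Variant H 20.4% vs Variant G 33.1%; Variant G is higher overall.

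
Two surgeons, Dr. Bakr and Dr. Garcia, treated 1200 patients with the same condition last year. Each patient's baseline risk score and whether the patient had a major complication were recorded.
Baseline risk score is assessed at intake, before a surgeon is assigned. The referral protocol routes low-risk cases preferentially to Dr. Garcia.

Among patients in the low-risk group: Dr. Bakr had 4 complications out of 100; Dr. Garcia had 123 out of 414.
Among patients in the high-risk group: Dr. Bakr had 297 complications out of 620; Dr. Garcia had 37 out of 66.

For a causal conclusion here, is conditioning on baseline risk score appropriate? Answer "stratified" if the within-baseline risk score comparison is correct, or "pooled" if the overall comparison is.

The imbalance in baseline risk score arose from how patients were allocated, not from anything the surgeon did; and baseline risk score independently affects the outcome. The pooled gap is confounded — condition on baseline risk score.
Within each level — low-risk: 4.0% vs 29.7%; high-risk: 47.9% vs 56.1% — Dr. Bakr is lower every time.

stratified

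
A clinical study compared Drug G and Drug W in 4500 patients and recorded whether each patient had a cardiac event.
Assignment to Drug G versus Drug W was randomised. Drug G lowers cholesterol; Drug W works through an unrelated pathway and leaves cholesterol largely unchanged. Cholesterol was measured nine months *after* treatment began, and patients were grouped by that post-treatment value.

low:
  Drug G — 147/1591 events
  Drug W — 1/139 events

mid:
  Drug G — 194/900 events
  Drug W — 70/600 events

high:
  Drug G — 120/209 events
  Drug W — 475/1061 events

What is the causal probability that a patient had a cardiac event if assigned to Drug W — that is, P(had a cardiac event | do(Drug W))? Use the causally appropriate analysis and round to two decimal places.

0.30

Cholesterol lies on the pathway drug → cholesterol → outcome, so adjusting for it blocks the indirect effect. For the total causal effect of drug, use the unadjusted pooled rates.
So P(outcome | do(Drug W)) is just the pooled rate for Drug W: 546/1800 = 0.303.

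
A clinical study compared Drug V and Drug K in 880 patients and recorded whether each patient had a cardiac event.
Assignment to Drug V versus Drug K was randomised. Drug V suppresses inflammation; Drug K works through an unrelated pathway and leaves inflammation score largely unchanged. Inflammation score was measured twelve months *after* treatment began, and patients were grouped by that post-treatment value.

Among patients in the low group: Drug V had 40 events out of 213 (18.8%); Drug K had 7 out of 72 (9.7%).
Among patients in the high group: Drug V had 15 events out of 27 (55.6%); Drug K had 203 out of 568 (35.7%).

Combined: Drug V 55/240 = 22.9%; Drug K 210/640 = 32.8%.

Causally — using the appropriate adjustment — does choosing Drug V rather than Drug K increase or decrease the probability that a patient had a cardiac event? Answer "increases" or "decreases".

Drug K is lower inside every inflammation score stratum but Drug V is lower in aggregate. Whether to stratify depends on how inflammation score relates to the drug.
Because the drug influences inflammation score, inflammation score is a post-treatment mediator, not a confounder. Stratifying on it would bias the estimate; the causal effect is the crude pooled difference.
Pooled: Drug V 22.9% vs Drug K 32.8%; Drug V is lower overall.

decreases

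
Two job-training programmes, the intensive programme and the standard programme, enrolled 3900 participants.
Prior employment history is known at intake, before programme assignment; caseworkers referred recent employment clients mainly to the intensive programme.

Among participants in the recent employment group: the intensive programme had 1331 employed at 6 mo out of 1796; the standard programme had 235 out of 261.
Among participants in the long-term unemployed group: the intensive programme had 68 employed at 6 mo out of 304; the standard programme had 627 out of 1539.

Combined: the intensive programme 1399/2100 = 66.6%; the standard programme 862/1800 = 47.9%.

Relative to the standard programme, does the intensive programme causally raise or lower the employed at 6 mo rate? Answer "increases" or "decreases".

decreases

Nothing the programme does changes prior employment history; the imbalance is an allocation artefact. With prior employment history also predicting the outcome, the pooled figure is confounded, and the within-stratum comparison is the causal one.
Within each level — recent employment: 74.1% vs 90.0%; long-term unemployed: 22.4% vs 40.7% — the standard programme is higher every time.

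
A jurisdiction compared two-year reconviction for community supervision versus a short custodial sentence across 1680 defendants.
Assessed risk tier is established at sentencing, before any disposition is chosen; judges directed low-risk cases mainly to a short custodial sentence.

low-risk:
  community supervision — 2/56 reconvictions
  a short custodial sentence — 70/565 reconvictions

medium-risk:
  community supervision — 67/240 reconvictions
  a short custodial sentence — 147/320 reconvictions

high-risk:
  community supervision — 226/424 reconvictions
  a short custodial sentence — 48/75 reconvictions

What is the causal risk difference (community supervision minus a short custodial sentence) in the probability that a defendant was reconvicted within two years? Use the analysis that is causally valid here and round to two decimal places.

-0.12

Within every assessed risk tier level community supervision has the lower rate, yet pooled a short custodial sentence does — Simpson's reversal.
The imbalance in assessed risk tier arose from how defendants were allocated, not from anything the disposition did; and assessed risk tier independently affects the outcome. The pooled gap is confounded — condition on assessed risk tier.
Adjusting over the population distribution of assessed risk tier: 0.370·(0.036−0.124) + 0.333·(0.279−0.459) + 0.297·(0.533−0.640) = -0.124.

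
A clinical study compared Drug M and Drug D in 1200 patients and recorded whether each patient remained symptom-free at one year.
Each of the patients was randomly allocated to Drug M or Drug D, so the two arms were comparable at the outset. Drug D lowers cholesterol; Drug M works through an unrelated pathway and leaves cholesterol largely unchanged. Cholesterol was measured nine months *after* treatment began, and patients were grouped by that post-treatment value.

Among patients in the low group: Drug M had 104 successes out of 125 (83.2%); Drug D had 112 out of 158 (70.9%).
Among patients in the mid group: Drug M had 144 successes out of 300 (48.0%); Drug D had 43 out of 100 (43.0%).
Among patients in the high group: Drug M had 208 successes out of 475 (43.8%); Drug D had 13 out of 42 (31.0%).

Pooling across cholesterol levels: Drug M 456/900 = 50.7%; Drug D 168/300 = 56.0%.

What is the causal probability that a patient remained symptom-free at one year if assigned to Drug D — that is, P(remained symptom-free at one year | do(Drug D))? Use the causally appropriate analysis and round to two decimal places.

0.56

Cholesterol is recorded after the drug and is itself shifted by it — it sits on the causal path from drug to outcome. Conditioning on a mediator would strip out part of the effect we want; the pooled comparison gives the total causal effect.
So P(outcome | do(Drug D)) is just the pooled rate for Drug D: 168/300 = 0.560.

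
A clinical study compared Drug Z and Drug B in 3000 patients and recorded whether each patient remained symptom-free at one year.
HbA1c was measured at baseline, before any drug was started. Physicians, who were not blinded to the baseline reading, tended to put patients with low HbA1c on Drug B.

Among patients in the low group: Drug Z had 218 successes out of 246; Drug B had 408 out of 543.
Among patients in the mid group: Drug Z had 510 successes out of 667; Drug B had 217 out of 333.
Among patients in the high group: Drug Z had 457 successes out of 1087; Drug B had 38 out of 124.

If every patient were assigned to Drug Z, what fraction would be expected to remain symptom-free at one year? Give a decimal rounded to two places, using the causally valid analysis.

Since HbA1c is a pre-existing factor (not a product of the drug) and it affects the outcome on its own, it is a confounder. The stratified rates, not the pooled rate, identify the causal effect.
Standardising Drug Z to the population HbA1c mix: 0.263·218/246 + 0.333·510/667 + 0.404·457/1087 = 0.658.

0.66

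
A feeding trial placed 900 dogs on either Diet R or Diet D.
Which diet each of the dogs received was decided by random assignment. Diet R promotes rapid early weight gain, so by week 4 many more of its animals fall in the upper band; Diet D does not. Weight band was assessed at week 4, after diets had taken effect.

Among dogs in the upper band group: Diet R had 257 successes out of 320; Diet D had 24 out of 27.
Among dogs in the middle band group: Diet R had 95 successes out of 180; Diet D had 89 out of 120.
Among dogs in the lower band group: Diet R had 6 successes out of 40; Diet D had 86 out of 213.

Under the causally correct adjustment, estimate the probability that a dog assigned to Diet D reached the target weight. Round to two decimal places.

0.55

The week-4 weight band-specific comparison favours Diet D throughout, but the pooled figures favour Diet R. The question is whether to condition on week-4 weight band.
Because the diet influences week-4 weight band, week-4 weight band is a post-treatment mediator, not a confounder. Stratifying on it would bias the estimate; the causal effect is the crude pooled difference.
So P(outcome | do(Diet D)) is just the pooled rate for Diet D: 199/360 = 0.553.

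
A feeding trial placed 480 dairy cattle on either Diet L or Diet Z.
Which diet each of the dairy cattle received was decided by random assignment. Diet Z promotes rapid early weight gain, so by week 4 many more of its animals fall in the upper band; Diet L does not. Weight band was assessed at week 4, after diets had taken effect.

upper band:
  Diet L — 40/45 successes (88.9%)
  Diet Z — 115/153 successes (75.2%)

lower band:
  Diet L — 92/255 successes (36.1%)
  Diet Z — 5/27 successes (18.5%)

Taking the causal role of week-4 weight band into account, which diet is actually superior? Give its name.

Week-4 weight band here is a post-treatment variable shaped by the diet; conditioning on it would introduce bias rather than remove it. The overall comparison is the causal one.
Pooled: Diet L 44.0% vs Diet Z 66.7%; Diet Z is higher overall.

Diet Z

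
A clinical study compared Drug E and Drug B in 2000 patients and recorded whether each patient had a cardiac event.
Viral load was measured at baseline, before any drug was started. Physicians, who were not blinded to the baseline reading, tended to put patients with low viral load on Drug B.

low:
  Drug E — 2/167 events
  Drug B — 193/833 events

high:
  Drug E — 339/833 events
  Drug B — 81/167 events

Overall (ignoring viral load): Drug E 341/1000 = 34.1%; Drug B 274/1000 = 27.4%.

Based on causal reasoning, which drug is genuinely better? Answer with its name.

Drug E

Viral load differs across drugs for reasons unrelated to any effect of the drug itself, and it separately predicts the outcome — a classic confounder. We must compare within viral load levels.
Within each level — low: 1.2% vs 23.2%; high: 40.7% vs 48.5% — Drug E is lower every time.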